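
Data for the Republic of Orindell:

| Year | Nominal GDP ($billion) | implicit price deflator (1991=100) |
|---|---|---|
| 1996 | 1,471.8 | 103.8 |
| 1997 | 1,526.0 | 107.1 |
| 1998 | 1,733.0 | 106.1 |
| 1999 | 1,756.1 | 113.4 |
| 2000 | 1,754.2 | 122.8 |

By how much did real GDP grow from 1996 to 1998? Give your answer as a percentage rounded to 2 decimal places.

Real GDP 1996 = 1471.8/1.038 = 1417.92.
Real GDP 1998 = 1733.0/1.061 = 1633.36.
Change = 1633.36/1417.92 − 1 = 0.1519.

15.19%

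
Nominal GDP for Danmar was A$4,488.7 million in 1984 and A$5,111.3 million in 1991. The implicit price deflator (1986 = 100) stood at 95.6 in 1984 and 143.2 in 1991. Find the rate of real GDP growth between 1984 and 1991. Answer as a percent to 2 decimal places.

-23.98%

Deflate each year: 1984 → 4488.7/0.956 = 4695.29; 1991 → 5111.3/1.432 = 3569.34.
So real GDP changed by 3569.34/4695.29 − 1 = -0.2398, i.e. -23.98%.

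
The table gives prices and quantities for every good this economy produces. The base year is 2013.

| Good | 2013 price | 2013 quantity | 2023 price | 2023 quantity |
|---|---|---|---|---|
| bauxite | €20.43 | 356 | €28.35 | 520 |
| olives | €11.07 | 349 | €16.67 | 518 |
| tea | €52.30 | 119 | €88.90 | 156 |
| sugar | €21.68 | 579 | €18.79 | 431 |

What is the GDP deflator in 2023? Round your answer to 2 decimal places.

133.91

Nominal GDP 2023 = 28.35·520 + 16.67·518 + 88.90·156 + 18.79·431 = 45343.95.
Real GDP 2023 (at 2013 prices) = 20.43·520 + 11.07·518 + 52.30·156 + 21.68·431 = 33860.74.
Deflator = Nominal/Real × 100 = 45343.95/33860.74 × 100 = 133.913.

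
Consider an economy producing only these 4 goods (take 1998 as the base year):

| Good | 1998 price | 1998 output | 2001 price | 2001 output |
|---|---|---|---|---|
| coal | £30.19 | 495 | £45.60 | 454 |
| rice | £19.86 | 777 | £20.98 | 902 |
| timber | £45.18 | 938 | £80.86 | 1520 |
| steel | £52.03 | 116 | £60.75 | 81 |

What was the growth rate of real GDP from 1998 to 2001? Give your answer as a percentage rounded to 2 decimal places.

Real GDP 1998 = Nominal GDP 1998 = 30.19·495 + 19.86·777 + 45.18·938 + 52.03·116 = 78789.59.
Real GDP 2001 (at 1998 prices) = 30.19·454 + 19.86·902 + 45.18·1520 + 52.03·81 = 104508.01.
Real growth = 104508.01/78789.59 − 1 = 0.3264.

32.64%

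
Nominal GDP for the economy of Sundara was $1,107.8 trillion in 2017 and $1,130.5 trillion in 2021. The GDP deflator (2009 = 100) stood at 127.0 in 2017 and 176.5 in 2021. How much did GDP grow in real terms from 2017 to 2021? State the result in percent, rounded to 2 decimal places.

-26.57%

Real GDP 2017 = 1107.8 / 1.270 = 872.28.
Real GDP 2021 = 1130.5 / 1.765 = 640.51.
Real growth = 640.51 / 872.28 − 1 = -0.2657.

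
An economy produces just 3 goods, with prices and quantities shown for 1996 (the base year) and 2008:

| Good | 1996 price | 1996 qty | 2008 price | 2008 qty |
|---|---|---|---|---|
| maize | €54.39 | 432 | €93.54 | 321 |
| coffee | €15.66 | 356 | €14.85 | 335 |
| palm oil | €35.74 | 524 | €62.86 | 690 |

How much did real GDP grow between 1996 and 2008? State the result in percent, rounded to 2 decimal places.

-0.91%

Real GDP 1996 = Nominal GDP 1996 = 54.39·432 + 15.66·356 + 35.74·524 = 47799.20.
Real GDP 2008 (at 1996 prices) = 54.39·321 + 15.66·335 + 35.74·690 = 47365.89.
Real growth = 47365.89/47799.20 − 1 = -0.0091.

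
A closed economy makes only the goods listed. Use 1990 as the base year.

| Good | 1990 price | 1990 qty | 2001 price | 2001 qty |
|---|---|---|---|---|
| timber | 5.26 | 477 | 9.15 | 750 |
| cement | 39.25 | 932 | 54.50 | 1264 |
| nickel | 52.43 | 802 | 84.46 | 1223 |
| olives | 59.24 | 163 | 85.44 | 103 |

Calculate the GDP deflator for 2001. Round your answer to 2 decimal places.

Nominal GDP 2001 = 9.15·750 + 54.50·1264 + 84.46·1223 + 85.44·103 = 187845.40.
Real GDP 2001 (at 1990 prices) = 5.26·750 + 39.25·1264 + 52.43·1223 + 59.24·103 = 123780.61.
Deflator = Nominal/Real × 100 = 187845.40/123780.61 × 100 = 151.757.

151.76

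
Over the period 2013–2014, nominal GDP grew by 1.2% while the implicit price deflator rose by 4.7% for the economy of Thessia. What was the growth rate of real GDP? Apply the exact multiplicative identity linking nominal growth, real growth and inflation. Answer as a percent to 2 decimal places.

-3.34%

(1 + g_nom) = (1 + g_real)(1 + π), so g_real = 1.0120 / 1.0470 − 1 = -0.03343.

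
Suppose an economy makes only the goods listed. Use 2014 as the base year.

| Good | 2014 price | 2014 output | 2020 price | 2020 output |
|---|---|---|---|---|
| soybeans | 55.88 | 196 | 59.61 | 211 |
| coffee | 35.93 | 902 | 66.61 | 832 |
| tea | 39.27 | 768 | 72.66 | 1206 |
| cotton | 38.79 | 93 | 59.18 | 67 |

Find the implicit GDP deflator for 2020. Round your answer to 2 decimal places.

174.14

Nominal GDP 2020 = 59.61·211 + 66.61·832 + 72.66·1206 + 59.18·67 = 159590.25.
Real GDP 2020 (at 2014 prices) = 55.88·211 + 35.93·832 + 39.27·1206 + 38.79·67 = 91642.99.
Deflator = Nominal/Real × 100 = 159590.25/91642.99 × 100 = 174.143.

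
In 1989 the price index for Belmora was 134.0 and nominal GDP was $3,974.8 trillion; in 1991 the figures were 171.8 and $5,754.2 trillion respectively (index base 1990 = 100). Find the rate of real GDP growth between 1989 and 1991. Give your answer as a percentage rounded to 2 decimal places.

Deflate each year: 1989 → 3974.8/1.340 = 2966.27; 1991 → 5754.2/1.718 = 3349.36.
So real GDP changed by 3349.36/2966.27 − 1 = 0.1291, i.e. 12.91%.

12.91%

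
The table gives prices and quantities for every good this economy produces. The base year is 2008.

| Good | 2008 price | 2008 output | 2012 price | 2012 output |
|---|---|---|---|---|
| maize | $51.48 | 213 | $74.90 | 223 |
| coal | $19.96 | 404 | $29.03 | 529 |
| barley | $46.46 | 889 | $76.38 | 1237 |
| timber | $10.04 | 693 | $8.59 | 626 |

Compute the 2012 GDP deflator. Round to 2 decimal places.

Nominal GDP 2012 = 74.90·223 + 29.03·529 + 76.38·1237 + 8.59·626 = 131918.97.
Real GDP 2012 (at 2008 prices) = 51.48·223 + 19.96·529 + 46.46·1237 + 10.04·626 = 85794.94.
Deflator = Nominal/Real × 100 = 131918.97/85794.94 × 100 = 153.761.

153.76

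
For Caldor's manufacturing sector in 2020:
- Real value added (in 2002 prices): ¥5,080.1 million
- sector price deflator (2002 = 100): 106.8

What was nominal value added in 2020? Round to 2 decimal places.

Nominal value added = Real × (sector price deflator/100) = 5080.1 × 1.068 = 5425.55.

¥5,425.55 million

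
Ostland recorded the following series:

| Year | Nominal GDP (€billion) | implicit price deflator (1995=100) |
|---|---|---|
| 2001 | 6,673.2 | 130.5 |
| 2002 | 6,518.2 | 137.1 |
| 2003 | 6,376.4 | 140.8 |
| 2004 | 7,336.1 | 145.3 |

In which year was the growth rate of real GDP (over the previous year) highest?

2002: real = 6518.2/1.371 = 4754.34; growth vs 2001 (5113.56) = -7.02%.
2003: real = 6376.4/1.408 = 4528.69; growth vs 2002 (4754.34) = -4.75%.
2004: real = 7336.1/1.453 = 5048.93; growth vs 2003 (4528.69) = 11.49%.

2004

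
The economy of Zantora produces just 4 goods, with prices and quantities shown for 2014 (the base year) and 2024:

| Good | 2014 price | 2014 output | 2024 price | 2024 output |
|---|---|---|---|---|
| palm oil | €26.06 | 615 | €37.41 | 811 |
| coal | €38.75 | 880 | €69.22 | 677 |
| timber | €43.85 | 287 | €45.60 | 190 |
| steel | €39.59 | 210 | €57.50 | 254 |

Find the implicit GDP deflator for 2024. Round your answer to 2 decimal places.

152.79

Nominal GDP 2024 = 37.41·811 + 69.22·677 + 45.60·190 + 57.50·254 = 100470.45.
Real GDP 2024 (at 2014 prices) = 26.06·811 + 38.75·677 + 43.85·190 + 39.59·254 = 65755.77.
Deflator = Nominal/Real × 100 = 100470.45/65755.77 × 100 = 152.793.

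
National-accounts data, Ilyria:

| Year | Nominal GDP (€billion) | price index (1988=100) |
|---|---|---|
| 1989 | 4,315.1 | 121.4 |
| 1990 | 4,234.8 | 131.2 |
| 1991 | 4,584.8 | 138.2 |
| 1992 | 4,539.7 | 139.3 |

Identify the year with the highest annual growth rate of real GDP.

1990: real = 4234.8/1.312 = 3227.74; growth vs 1989 (3554.45) = -9.19%.
1991: real = 4584.8/1.382 = 3317.51; growth vs 1990 (3227.74) = 2.78%.
1992: real = 4539.7/1.393 = 3258.94; growth vs 1991 (3317.51) = -1.77%.

1991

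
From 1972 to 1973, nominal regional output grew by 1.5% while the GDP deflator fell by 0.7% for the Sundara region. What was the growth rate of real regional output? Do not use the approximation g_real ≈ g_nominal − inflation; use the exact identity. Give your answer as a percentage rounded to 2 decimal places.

(1 + g_nom) = (1 + g_real)(1 + π), so g_real = 1.0150 / 0.9930 − 1 = 0.02216.

2.22%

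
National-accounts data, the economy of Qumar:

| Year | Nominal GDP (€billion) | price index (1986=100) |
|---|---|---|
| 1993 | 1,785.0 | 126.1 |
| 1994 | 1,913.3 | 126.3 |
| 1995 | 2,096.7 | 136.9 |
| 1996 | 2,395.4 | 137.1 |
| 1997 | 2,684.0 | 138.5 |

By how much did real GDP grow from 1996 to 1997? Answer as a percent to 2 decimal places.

10.92%

Real GDP 1996 = 2395.4/1.371 = 1747.19.
Real GDP 1997 = 2684.0/1.385 = 1937.91.
Change = 1937.91/1747.19 − 1 = 0.1092.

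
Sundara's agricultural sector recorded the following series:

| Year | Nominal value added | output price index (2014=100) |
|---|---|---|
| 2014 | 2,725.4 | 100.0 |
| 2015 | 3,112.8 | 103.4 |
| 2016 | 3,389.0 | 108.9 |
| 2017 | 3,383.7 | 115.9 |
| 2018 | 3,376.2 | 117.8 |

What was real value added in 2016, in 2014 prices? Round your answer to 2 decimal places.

3,112.03

Real value added 2016 = 3389.0 / 1.089 = 3112.03.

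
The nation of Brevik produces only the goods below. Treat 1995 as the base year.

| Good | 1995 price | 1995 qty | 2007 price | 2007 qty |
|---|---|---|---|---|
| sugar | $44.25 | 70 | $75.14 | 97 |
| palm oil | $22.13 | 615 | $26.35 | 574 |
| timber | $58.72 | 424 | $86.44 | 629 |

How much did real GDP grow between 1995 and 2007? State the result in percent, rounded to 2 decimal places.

Real GDP 1995 = Nominal GDP 1995 = 44.25·70 + 22.13·615 + 58.72·424 = 41604.73.
Real GDP 2007 (at 1995 prices) = 44.25·97 + 22.13·574 + 58.72·629 = 53929.75.
Real growth = 53929.75/41604.73 − 1 = 0.2962.

29.62%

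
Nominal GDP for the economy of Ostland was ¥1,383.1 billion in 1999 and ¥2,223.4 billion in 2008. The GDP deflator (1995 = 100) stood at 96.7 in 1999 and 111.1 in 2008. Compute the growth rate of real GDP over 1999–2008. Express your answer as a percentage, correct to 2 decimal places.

39.92%

Deflate each year: 1999 → 1383.1/0.967 = 1430.30; 2008 → 2223.4/1.111 = 2001.26.
So real GDP changed by 2001.26/1430.30 − 1 = 0.3992, i.e. 39.92%.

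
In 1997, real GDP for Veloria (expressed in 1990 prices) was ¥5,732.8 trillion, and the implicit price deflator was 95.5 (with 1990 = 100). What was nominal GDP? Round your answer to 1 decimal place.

Nominal GDP = Real × (implicit price deflator/100) = 5732.8 × 0.955 = 5474.82.

¥5,474.8 trillion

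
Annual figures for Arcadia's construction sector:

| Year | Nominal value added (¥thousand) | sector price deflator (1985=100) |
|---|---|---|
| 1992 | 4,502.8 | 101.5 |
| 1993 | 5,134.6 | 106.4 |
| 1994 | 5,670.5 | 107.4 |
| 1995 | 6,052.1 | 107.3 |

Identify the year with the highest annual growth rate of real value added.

1994

1993: real = 5134.6/1.064 = 4825.75; growth vs 1992 (4436.26) = 8.78%.
1994: real = 5670.5/1.074 = 5279.80; growth vs 1993 (4825.75) = 9.41%.
1995: real = 6052.1/1.073 = 5640.35; growth vs 1994 (5279.80) = 6.83%.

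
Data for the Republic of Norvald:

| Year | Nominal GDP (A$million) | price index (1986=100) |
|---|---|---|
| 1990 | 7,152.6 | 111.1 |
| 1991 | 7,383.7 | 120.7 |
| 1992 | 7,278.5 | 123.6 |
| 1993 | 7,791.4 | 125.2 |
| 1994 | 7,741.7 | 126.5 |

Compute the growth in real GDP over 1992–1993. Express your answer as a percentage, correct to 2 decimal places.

Real GDP 1992 = 7278.5/1.236 = 5888.75.
Real GDP 1993 = 7791.4/1.252 = 6223.16.
Change = 6223.16/5888.75 − 1 = 0.0568.

5.68%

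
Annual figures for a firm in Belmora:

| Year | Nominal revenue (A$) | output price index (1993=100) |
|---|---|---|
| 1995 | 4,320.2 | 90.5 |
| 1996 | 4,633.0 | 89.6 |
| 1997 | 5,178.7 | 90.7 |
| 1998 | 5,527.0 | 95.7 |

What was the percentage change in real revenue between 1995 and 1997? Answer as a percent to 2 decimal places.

Real revenue 1995 = 4320.2/0.905 = 4773.70.
Real revenue 1997 = 5178.7/0.907 = 5709.70.
Change = 5709.70/4773.70 − 1 = 0.1961.

19.61%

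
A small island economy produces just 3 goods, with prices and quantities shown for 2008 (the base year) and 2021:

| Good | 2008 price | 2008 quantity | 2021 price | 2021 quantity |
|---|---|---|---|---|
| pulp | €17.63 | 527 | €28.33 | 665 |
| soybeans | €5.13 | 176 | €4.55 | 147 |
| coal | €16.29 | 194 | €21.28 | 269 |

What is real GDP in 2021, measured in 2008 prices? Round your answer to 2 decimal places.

Real GDP 2021 = Σ (p_2008 × q_2021) = 17.63·665 + 5.13·147 + 16.29·269 = 16860.07.

€16860.07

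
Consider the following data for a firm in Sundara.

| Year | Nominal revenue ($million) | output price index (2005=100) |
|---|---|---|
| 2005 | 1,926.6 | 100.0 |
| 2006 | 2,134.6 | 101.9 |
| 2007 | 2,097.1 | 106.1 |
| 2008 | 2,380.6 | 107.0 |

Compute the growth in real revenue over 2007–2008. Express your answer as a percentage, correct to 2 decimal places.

Real revenue 2007 = 2097.1/1.061 = 1976.53.
Real revenue 2008 = 2380.6/1.070 = 2224.86.
Change = 2224.86/1976.53 − 1 = 0.1256.

12.56%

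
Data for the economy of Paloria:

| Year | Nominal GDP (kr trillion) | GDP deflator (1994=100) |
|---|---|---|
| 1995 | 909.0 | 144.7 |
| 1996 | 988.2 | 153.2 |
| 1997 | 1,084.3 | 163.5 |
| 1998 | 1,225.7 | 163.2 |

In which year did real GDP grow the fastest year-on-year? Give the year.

1998

1996: real = 988.2/1.532 = 645.04; growth vs 1995 (628.20) = 2.68%.
1997: real = 1084.3/1.635 = 663.18; growth vs 1996 (645.04) = 2.81%.
1998: real = 1225.7/1.632 = 751.04; growth vs 1997 (663.18) = 13.25%.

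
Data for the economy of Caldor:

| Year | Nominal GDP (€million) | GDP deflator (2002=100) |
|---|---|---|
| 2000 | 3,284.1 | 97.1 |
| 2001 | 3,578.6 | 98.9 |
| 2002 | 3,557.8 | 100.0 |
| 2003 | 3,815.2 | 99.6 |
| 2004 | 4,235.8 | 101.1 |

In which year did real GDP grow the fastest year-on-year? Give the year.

2001: real = 3578.6/0.989 = 3618.40; growth vs 2000 (3382.18) = 6.98%.
2002: real = 3557.8/1.000 = 3557.80; growth vs 2001 (3618.40) = -1.67%.
2003: real = 3815.2/0.996 = 3830.52; growth vs 2002 (3557.80) = 7.67%.
2004: real = 4235.8/1.011 = 4189.71; growth vs 2003 (3830.52) = 9.38%.

2004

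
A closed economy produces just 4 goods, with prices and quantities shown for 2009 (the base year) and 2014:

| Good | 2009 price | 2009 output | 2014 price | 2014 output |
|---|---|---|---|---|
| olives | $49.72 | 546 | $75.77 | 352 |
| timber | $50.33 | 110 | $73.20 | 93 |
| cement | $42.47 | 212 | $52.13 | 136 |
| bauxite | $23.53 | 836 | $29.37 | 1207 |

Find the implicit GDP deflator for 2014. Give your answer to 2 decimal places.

134.88

Nominal GDP 2014 = 75.77·352 + 73.20·93 + 52.13·136 + 29.37·1207 = 76017.91.
Real GDP 2014 (at 2009 prices) = 49.72·352 + 50.33·93 + 42.47·136 + 23.53·1207 = 56358.76.
Deflator = Nominal/Real × 100 = 76017.91/56358.76 × 100 = 134.882.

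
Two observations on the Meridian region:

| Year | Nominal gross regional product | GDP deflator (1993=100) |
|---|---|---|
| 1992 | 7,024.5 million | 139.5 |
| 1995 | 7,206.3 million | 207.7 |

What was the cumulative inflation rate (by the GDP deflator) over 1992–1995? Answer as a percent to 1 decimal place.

Price-level change = 207.7 / 139.5 − 1 = 0.4889.

48.9%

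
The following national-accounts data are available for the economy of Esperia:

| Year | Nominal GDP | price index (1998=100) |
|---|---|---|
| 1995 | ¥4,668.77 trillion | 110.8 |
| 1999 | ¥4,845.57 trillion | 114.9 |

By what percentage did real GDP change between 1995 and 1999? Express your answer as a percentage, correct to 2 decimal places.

Real GDP 1995 = 4668.77 / 1.108 = 4213.69.
Real GDP 1999 = 4845.57 / 1.149 = 4217.21.
Real growth = 4217.21 / 4213.69 − 1 = 0.0008.

0.08%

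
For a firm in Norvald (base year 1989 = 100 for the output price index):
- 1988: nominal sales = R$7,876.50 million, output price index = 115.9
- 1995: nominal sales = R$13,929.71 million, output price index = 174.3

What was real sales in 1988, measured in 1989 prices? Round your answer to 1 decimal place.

Real sales = Nominal / (output price index/100) = 7876.50 / 1.159 = 6795.94.

R$6,795.9 million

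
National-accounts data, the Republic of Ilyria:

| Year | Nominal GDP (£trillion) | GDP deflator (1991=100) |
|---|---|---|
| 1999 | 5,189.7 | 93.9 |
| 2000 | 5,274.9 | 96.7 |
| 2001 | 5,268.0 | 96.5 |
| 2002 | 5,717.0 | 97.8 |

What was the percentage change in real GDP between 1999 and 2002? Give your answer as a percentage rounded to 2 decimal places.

5.77%

Real GDP 1999 = 5189.7/0.939 = 5526.84.
Real GDP 2002 = 5717.0/0.978 = 5845.60.
Change = 5845.60/5526.84 − 1 = 0.0577.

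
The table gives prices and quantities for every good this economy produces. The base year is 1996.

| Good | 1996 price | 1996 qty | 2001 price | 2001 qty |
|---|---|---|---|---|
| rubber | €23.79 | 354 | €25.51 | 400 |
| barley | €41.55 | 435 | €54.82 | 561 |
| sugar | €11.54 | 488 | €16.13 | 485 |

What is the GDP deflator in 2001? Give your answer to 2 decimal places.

Nominal GDP 2001 = 25.51·400 + 54.82·561 + 16.13·485 = 48781.07.
Real GDP 2001 (at 1996 prices) = 23.79·400 + 41.55·561 + 11.54·485 = 38422.45.
Deflator = Nominal/Real × 100 = 48781.07/38422.45 × 100 = 126.960.

126.96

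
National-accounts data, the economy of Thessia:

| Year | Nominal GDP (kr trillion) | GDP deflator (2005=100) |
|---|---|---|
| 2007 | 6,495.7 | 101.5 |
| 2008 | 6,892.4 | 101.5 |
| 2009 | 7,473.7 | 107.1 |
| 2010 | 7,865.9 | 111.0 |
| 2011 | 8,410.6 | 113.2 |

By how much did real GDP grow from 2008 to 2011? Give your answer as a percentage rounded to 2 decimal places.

Real GDP 2008 = 6892.4/1.015 = 6790.54.
Real GDP 2011 = 8410.6/1.132 = 7429.86.
Change = 7429.86/6790.54 − 1 = 0.0941.

9.41%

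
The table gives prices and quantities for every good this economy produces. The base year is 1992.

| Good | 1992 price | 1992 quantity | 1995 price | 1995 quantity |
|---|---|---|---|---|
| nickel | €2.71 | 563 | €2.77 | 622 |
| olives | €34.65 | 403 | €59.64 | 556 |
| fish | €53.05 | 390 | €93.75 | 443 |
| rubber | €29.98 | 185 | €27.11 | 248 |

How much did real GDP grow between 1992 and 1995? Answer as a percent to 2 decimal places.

Real GDP 1992 = Nominal GDP 1992 = 2.71·563 + 34.65·403 + 53.05·390 + 29.98·185 = 41725.48.
Real GDP 1995 (at 1992 prices) = 2.71·622 + 34.65·556 + 53.05·443 + 29.98·248 = 51887.21.
Real growth = 51887.21/41725.48 − 1 = 0.2435.

24.35%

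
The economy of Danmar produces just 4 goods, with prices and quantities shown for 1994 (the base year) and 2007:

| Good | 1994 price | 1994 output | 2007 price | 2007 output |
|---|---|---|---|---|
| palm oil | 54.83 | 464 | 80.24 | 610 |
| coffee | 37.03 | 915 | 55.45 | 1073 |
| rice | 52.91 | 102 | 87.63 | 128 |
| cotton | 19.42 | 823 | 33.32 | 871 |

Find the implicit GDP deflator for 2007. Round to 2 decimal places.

Nominal GDP 2007 = 80.24·610 + 55.45·1073 + 87.63·128 + 33.32·871 = 148682.61.
Real GDP 2007 (at 1994 prices) = 54.83·610 + 37.03·1073 + 52.91·128 + 19.42·871 = 96866.79.
Deflator = Nominal/Real × 100 = 148682.61/96866.79 × 100 = 153.492.

153.49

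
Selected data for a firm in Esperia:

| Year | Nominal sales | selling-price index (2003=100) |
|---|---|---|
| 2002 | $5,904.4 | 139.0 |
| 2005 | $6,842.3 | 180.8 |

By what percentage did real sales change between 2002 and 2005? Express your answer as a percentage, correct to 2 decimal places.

Deflate each year: 2002 → 5904.4/1.390 = 4247.77; 2005 → 6842.3/1.808 = 3784.46.
So real sales changed by 3784.46/4247.77 − 1 = -0.1091, i.e. -10.91%.

-10.91%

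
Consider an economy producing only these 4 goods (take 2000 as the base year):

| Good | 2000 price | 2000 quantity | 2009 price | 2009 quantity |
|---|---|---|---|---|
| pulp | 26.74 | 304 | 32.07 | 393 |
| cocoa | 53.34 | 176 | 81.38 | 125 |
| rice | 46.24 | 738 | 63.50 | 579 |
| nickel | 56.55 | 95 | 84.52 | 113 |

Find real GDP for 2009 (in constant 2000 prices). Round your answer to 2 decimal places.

50339.43

Real GDP 2009 = Σ (p_2000 × q_2009) = 26.74·393 + 53.34·125 + 46.24·579 + 56.55·113 = 50339.43.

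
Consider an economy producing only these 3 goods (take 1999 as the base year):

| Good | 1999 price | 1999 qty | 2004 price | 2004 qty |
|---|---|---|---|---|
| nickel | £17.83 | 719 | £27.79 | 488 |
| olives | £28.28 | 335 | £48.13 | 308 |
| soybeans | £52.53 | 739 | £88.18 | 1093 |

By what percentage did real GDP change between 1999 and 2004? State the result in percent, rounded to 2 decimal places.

Real GDP 1999 = Nominal GDP 1999 = 17.83·719 + 28.28·335 + 52.53·739 = 61113.24.
Real GDP 2004 (at 1999 prices) = 17.83·488 + 28.28·308 + 52.53·1093 = 74826.57.
Real growth = 74826.57/61113.24 − 1 = 0.2244.

22.44%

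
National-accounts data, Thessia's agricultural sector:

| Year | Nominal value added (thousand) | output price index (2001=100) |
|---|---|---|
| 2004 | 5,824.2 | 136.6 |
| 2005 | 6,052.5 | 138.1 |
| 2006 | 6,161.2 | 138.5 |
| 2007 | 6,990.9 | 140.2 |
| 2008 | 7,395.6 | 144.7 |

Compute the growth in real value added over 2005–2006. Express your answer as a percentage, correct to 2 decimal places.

1.50%

Real value added 2005 = 6052.5/1.381 = 4382.69.
Real value added 2006 = 6161.2/1.385 = 4448.52.
Change = 4448.52/4382.69 − 1 = 0.0150.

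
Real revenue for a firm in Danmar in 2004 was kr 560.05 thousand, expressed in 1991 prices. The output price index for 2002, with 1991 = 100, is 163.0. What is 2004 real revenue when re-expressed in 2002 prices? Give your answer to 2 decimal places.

kr 912.88 thousand

Real revenue in 2002 prices = Real revenue in 1991 prices × (P_2002/P_1991) = 560.05 × 1.630 = 912.88.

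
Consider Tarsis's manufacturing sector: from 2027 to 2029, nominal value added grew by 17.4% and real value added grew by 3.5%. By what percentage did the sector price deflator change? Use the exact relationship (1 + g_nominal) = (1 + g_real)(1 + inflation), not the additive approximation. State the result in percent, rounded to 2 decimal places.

(1 + g_nom) = (1 + g_real)(1 + π), so π = 1.1740 / 1.0350 − 1 = 0.13430.

13.43%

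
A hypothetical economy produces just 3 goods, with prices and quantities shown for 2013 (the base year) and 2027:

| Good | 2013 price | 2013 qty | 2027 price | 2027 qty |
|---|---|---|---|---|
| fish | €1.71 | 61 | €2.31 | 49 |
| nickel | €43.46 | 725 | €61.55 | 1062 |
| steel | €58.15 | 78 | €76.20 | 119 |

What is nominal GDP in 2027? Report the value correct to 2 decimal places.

Nominal GDP 2027 = Σ (p_2027 × q_2027) = 2.31·49 + 61.55·1062 + 76.20·119 = 74547.09.

€74547.09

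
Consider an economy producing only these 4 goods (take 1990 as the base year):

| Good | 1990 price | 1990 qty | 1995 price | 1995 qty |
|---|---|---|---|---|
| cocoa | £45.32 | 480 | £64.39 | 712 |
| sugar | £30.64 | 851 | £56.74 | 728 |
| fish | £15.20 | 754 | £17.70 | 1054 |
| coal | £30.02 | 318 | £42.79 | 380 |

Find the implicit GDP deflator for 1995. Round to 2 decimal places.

148.86

Nominal GDP 1995 = 64.39·712 + 56.74·728 + 17.70·1054 + 42.79·380 = 122068.40.
Real GDP 1995 (at 1990 prices) = 45.32·712 + 30.64·728 + 15.20·1054 + 30.02·380 = 82002.16.
Deflator = Nominal/Real × 100 = 122068.40/82002.16 × 100 = 148.860.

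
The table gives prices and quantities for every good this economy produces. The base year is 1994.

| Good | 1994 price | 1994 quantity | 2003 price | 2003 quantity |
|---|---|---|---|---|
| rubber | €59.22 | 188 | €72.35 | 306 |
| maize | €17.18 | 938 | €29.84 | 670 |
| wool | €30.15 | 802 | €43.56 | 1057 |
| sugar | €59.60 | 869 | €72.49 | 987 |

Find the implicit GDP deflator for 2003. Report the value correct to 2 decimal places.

Nominal GDP 2003 = 72.35·306 + 29.84·670 + 43.56·1057 + 72.49·987 = 159722.45.
Real GDP 2003 (at 1994 prices) = 59.22·306 + 17.18·670 + 30.15·1057 + 59.60·987 = 120325.67.
Deflator = Nominal/Real × 100 = 159722.45/120325.67 × 100 = 132.742.

132.74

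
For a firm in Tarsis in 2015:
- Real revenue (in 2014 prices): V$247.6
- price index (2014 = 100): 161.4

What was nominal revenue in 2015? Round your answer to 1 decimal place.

V$399.6

Nominal revenue = Real × (price index/100) = 247.6 × 1.614 = 399.63.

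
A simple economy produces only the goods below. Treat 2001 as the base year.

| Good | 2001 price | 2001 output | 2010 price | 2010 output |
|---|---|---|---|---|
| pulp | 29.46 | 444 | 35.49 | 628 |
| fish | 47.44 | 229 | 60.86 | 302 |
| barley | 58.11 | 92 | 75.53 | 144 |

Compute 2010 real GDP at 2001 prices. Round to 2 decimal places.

Real GDP 2010 = Σ (p_2001 × q_2010) = 29.46·628 + 47.44·302 + 58.11·144 = 41195.60.

41195.60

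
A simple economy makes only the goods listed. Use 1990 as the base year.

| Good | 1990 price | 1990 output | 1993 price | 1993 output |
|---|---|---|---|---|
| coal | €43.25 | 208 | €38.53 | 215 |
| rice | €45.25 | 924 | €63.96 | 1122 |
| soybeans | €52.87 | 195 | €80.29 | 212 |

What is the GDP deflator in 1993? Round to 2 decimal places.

Nominal GDP 1993 = 38.53·215 + 63.96·1122 + 80.29·212 = 97068.55.
Real GDP 1993 (at 1990 prices) = 43.25·215 + 45.25·1122 + 52.87·212 = 71277.69.
Deflator = Nominal/Real × 100 = 97068.55/71277.69 × 100 = 136.184.

136.18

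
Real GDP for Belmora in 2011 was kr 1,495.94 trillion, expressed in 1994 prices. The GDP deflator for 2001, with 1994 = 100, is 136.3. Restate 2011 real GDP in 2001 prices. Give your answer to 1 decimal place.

Real GDP in 2001 prices = Real GDP in 1994 prices × (P_2001/P_1994) = 1495.94 × 1.363 = 2038.97.

kr 2,039.0 trillion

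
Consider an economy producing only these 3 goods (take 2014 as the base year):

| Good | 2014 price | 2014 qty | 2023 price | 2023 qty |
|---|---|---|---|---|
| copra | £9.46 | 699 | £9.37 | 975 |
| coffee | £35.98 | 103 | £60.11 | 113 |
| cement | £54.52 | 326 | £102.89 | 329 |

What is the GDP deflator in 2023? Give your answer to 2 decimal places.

159.41

Nominal GDP 2023 = 9.37·975 + 60.11·113 + 102.89·329 = 49778.99.
Real GDP 2023 (at 2014 prices) = 9.46·975 + 35.98·113 + 54.52·329 = 31226.32.
Deflator = Nominal/Real × 100 = 49778.99/31226.32 × 100 = 159.414.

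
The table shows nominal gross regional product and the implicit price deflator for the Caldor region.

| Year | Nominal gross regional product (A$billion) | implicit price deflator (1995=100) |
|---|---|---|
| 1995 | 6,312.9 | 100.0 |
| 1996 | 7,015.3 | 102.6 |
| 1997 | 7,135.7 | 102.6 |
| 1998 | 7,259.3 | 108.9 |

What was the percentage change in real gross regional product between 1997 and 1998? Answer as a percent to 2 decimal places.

Real gross regional product 1997 = 7135.7/1.026 = 6954.87.
Real gross regional product 1998 = 7259.3/1.089 = 6666.02.
Change = 6666.02/6954.87 − 1 = -0.0415.

-4.15%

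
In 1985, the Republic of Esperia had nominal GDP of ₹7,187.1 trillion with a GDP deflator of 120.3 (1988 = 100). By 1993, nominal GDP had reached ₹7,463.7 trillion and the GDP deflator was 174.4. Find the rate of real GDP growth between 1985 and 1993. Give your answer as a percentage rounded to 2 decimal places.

-28.37%

Real GDP 1985 = 7187.1 / 1.203 = 5974.31.
Real GDP 1993 = 7463.7 / 1.744 = 4279.64.
Real growth = 4279.64 / 5974.31 − 1 = -0.2837.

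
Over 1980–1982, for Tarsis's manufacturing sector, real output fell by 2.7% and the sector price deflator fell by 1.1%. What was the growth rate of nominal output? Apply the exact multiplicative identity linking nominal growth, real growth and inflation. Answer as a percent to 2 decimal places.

-3.77%

(1 + g_nom) = (1 + g_real)(1 + π) = 0.9730 × 0.9890 = 0.96230.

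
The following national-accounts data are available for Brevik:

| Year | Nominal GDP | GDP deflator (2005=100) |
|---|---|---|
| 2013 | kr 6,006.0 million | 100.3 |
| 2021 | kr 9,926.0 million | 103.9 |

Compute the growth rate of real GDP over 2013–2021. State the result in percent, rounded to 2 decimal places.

59.54%

Real GDP 2013 = 6006.0 / 1.003 = 5988.04.
Real GDP 2021 = 9926.0 / 1.039 = 9553.42.
Real growth = 9553.42 / 5988.04 − 1 = 0.5954.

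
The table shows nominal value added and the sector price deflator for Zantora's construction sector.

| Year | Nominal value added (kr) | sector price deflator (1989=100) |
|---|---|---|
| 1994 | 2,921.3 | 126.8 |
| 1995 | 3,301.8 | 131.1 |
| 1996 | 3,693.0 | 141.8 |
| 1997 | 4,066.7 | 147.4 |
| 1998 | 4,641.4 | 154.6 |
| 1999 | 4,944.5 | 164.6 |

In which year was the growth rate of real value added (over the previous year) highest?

1995: real = 3301.8/1.311 = 2518.54; growth vs 1994 (2303.86) = 9.32%.
1996: real = 3693.0/1.418 = 2604.37; growth vs 1995 (2518.54) = 3.41%.
1997: real = 4066.7/1.474 = 2758.96; growth vs 1996 (2604.37) = 5.94%.
1998: real = 4641.4/1.546 = 3002.20; growth vs 1997 (2758.96) = 8.82%.
1999: real = 4944.5/1.646 = 3003.95; growth vs 1998 (3002.20) = 0.06%.

1995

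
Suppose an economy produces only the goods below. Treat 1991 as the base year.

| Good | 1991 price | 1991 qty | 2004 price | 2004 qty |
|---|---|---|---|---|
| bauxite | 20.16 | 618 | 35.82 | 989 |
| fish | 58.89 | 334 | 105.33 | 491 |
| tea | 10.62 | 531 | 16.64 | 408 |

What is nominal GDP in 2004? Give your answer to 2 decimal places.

Nominal GDP 2004 = Σ (p_2004 × q_2004) = 35.82·989 + 105.33·491 + 16.64·408 = 93932.13.

93932.13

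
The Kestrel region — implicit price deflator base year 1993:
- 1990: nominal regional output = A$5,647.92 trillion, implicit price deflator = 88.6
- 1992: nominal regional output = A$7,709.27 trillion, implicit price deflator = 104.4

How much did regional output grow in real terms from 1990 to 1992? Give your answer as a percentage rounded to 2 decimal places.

Real regional output 1990 = 5647.92 / 0.886 = 6374.63.
Real regional output 1992 = 7709.27 / 1.044 = 7384.36.
Real growth = 7384.36 / 6374.63 − 1 = 0.1584.

15.84%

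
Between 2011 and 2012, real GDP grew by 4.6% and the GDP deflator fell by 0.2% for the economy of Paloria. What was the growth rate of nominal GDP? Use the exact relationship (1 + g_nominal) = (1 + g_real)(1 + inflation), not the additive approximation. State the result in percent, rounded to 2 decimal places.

(1 + g_nom) = (1 + g_real)(1 + π) = 1.0460 × 0.9980 = 1.04391.

4.39%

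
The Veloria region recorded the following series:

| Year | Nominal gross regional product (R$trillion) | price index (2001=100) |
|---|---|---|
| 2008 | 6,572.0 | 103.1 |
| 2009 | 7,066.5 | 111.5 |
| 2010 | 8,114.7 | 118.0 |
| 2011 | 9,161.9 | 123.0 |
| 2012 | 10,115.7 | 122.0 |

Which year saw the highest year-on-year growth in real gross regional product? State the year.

2012

2009: real = 7066.5/1.115 = 6337.67; growth vs 2008 (6374.39) = -0.58%.
2010: real = 8114.7/1.180 = 6876.86; growth vs 2009 (6337.67) = 8.51%.
2011: real = 9161.9/1.230 = 7448.70; growth vs 2010 (6876.86) = 8.32%.
2012: real = 10115.7/1.220 = 8291.56; growth vs 2011 (7448.70) = 11.32%.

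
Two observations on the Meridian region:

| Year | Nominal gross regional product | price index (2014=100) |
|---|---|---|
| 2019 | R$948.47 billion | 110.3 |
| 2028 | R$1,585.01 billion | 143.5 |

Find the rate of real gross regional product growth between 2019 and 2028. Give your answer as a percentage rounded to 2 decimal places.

28.45%

Real gross regional product 2019 = 948.47 / 1.103 = 859.90.
Real gross regional product 2028 = 1585.01 / 1.435 = 1104.54.
Real growth = 1104.54 / 859.90 − 1 = 0.2845.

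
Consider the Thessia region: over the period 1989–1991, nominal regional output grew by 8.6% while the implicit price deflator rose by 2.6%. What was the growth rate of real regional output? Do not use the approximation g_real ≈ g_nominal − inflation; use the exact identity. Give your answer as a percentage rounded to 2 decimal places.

5.85%

(1 + g_nom) = (1 + g_real)(1 + π), so g_real = 1.0860 / 1.0260 − 1 = 0.05848.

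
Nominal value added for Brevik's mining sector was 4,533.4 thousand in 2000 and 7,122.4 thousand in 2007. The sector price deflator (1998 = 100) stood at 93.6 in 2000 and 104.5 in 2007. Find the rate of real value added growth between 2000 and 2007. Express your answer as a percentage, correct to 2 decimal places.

Real value added 2000 = 4533.4 / 0.936 = 4843.38.
Real value added 2007 = 7122.4 / 1.045 = 6815.69.
Real growth = 6815.69 / 4843.38 − 1 = 0.4072.

40.72%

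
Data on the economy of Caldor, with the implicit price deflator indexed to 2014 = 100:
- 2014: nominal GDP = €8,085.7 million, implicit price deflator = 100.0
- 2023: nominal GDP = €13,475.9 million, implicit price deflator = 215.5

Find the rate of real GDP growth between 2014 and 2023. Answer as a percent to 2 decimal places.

-22.66%

Deflate each year: 2014 → 8085.7/1.000 = 8085.70; 2023 → 13475.9/2.155 = 6253.32.
So real GDP changed by 6253.32/8085.70 − 1 = -0.2266, i.e. -22.66%.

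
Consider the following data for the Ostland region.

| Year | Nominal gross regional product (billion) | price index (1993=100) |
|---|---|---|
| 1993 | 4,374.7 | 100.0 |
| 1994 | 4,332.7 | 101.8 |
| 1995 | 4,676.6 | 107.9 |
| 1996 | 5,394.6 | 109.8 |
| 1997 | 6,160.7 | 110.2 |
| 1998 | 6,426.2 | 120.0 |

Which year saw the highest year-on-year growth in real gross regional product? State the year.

1997

1994: real = 4332.7/1.018 = 4256.09; growth vs 1993 (4374.70) = -2.71%.
1995: real = 4676.6/1.079 = 4334.20; growth vs 1994 (4256.09) = 1.84%.
1996: real = 5394.6/1.098 = 4913.11; growth vs 1995 (4334.20) = 13.36%.
1997: real = 6160.7/1.102 = 5590.47; growth vs 1996 (4913.11) = 13.79%.
1998: real = 6426.2/1.200 = 5355.17; growth vs 1997 (5590.47) = -4.21%.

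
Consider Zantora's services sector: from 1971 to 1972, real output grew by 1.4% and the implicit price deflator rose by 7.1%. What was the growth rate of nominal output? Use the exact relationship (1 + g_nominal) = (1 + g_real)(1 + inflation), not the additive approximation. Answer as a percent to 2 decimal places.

8.60%

(1 + g_nom) = (1 + g_real)(1 + π) = 1.0140 × 1.0710 = 1.08599.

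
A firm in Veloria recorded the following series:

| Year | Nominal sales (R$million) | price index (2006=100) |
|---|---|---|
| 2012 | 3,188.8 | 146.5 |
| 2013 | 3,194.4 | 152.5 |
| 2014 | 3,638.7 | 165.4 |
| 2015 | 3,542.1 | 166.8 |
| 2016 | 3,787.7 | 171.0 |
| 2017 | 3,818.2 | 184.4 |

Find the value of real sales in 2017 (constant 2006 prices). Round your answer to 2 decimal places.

Real sales 2017 = 3818.2 / 1.844 = 2070.61.

R$2,070.61 million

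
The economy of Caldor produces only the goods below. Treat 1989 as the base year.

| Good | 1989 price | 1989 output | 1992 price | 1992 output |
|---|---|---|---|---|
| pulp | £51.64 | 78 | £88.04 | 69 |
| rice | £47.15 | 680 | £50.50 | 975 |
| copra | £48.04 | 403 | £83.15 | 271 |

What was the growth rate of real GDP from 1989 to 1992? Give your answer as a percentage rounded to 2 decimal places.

Real GDP 1989 = Nominal GDP 1989 = 51.64·78 + 47.15·680 + 48.04·403 = 55450.04.
Real GDP 1992 (at 1989 prices) = 51.64·69 + 47.15·975 + 48.04·271 = 62553.25.
Real growth = 62553.25/55450.04 − 1 = 0.1281.

12.81%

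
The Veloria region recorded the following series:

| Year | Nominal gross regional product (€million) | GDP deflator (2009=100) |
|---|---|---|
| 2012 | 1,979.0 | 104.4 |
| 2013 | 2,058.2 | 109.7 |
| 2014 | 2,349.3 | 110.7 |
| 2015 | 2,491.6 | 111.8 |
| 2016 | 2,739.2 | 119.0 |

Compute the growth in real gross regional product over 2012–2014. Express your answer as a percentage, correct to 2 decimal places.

11.96%

Real gross regional product 2012 = 1979.0/1.044 = 1895.59.
Real gross regional product 2014 = 2349.3/1.107 = 2122.22.
Change = 2122.22/1895.59 − 1 = 0.1196.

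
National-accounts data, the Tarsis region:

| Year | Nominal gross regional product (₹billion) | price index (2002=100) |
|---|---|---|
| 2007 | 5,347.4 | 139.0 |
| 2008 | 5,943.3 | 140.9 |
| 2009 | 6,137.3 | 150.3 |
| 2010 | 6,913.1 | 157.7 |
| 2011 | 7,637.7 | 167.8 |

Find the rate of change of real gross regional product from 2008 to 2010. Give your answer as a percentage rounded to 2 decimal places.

Real gross regional product 2008 = 5943.3/1.409 = 4218.10.
Real gross regional product 2010 = 6913.1/1.577 = 4383.70.
Change = 4383.70/4218.10 − 1 = 0.0393.

3.93%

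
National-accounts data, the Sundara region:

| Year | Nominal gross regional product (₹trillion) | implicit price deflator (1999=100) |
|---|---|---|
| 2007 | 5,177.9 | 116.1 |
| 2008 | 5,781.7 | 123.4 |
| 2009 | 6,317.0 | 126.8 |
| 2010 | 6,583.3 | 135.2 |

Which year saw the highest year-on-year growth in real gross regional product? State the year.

2008: real = 5781.7/1.234 = 4685.33; growth vs 2007 (4459.86) = 5.06%.
2009: real = 6317.0/1.268 = 4981.86; growth vs 2008 (4685.33) = 6.33%.
2010: real = 6583.3/1.352 = 4869.30; growth vs 2009 (4981.86) = -2.26%.

2009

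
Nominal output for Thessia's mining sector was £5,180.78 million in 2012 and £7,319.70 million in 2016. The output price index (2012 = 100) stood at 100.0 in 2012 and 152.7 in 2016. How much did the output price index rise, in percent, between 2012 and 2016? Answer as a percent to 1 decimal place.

Price-level change = 152.7 / 100.0 − 1 = 0.5270.

52.7%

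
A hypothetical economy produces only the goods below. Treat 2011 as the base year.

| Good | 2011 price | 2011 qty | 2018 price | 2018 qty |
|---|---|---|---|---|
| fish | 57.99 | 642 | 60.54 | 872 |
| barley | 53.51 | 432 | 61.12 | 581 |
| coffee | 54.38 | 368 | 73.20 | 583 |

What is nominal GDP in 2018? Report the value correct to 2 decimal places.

130977.20

Nominal GDP 2018 = Σ (p_2018 × q_2018) = 60.54·872 + 61.12·581 + 73.20·583 = 130977.20.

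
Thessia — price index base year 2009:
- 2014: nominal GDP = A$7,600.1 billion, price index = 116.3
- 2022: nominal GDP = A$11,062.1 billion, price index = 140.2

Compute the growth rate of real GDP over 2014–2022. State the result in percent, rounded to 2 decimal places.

Real GDP 2014 = 7600.1 / 1.163 = 6534.91.
Real GDP 2022 = 11062.1 / 1.402 = 7890.23.
Real growth = 7890.23 / 6534.91 − 1 = 0.2074.

20.74%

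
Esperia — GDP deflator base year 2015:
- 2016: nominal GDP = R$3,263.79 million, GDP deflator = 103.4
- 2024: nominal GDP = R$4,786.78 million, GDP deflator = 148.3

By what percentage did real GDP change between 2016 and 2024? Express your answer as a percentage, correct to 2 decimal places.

Deflate each year: 2016 → 3263.79/1.034 = 3156.47; 2024 → 4786.78/1.483 = 3227.77.
So real GDP changed by 3227.77/3156.47 − 1 = 0.0226, i.e. 2.26%.

2.26%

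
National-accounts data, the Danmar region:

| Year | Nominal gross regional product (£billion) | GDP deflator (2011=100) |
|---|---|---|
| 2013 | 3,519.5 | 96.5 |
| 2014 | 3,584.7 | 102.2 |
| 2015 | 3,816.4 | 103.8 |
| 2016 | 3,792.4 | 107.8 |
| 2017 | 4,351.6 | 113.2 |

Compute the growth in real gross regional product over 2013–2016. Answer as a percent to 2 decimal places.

Real gross regional product 2013 = 3519.5/0.965 = 3647.15.
Real gross regional product 2016 = 3792.4/1.078 = 3518.00.
Change = 3518.00/3647.15 − 1 = -0.0354.

-3.54%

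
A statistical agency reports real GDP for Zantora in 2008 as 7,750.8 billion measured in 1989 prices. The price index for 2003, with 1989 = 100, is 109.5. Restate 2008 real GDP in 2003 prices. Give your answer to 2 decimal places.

Real GDP in 2003 prices = Real GDP in 1989 prices × (P_2003/P_1989) = 7750.8 × 1.095 = 8487.13.

8,487.13 billion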